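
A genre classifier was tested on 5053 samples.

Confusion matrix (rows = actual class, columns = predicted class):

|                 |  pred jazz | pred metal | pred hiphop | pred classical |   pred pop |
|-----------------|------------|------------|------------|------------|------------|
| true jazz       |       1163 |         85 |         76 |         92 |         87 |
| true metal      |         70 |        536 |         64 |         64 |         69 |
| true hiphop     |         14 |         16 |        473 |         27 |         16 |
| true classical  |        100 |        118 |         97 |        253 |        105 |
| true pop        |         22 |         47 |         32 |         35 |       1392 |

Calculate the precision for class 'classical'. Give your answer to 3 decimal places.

0.537

Take TP from the diagonal, FP from the rest of the 'classical' prediction marginal, FN from the rest of the 'classical' actual marginal.
precision = TP/(TP+FP).
classical: TP=253, FP=92+64+27+35=218 → 253/471 = 0.5372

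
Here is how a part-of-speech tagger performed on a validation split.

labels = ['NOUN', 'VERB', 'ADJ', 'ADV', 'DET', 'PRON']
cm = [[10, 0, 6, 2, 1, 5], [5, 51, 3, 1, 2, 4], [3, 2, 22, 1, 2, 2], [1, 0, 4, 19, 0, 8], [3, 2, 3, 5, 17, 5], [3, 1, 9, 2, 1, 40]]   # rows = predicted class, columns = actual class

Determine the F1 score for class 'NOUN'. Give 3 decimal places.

One-vs-rest for 'NOUN': TP = diagonal; FP = other classes predicted 'NOUN'; FN = 'NOUN' predicted as other.
F1 score = 2·TP/(2·TP+FP+FN).
NOUN: TP=10, FP=0+6+2+1+5=14, FN=5+3+1+3+3=15 → 20/49 = 0.4082

0.408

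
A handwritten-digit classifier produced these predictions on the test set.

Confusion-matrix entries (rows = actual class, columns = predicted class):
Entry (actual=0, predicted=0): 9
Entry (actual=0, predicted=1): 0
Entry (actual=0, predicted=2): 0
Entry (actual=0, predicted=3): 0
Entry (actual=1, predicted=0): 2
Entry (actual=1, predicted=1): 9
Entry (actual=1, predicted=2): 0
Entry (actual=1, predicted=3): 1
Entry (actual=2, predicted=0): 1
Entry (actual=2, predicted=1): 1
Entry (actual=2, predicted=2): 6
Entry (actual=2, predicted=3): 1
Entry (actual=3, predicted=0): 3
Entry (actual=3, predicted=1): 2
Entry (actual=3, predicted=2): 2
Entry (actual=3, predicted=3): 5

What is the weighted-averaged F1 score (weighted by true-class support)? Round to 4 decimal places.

0.6766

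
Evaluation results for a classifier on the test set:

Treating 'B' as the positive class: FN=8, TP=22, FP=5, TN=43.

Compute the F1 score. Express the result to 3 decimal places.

Precision = TP/(TP+FP) = 22/27 = 0.8148
Recall = TP/(TP+FN) = 22/30 = 0.7333
F1 = 2·TP/(2·TP+FP+FN) = 44/57 = 0.772

0.772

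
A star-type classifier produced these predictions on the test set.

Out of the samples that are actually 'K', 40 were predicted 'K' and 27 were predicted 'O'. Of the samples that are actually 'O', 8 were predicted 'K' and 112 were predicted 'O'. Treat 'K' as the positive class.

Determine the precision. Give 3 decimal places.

Precision = TP/(TP+FP) = 40/(40+8) = 40/48 = 0.833

0.833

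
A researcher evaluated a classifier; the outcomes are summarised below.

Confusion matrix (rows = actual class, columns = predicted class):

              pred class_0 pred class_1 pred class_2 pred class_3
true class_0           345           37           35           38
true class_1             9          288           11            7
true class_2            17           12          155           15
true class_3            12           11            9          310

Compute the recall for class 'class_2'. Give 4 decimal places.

recall = TP/(TP+FN).
class_2: TP=155, FN=17+12+15=44 → 155/199 = 0.77889

0.7789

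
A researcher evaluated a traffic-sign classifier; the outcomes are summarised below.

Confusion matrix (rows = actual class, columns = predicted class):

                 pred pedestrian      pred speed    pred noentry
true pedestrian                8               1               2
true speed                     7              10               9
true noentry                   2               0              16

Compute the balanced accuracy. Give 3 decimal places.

Balanced accuracy = mean of per-class recall.
  pedestrian: recall = 8/11 = 0.7273
  speed: recall = 10/26 = 0.3846
  noentry: recall = 16/18 = 0.8889
Mean = (0.7273 + 0.3846 + 0.8889) / 3 = 0.667

0.667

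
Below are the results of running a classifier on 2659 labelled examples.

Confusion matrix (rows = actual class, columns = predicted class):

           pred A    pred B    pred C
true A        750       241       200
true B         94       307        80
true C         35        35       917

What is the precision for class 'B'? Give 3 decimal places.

Take TP from the diagonal, FP from the rest of the 'B' prediction marginal, FN from the rest of the 'B' actual marginal.
precision = TP/(TP+FP).
B: TP=307, FP=241+35=276 → 307/583 = 0.5266

0.527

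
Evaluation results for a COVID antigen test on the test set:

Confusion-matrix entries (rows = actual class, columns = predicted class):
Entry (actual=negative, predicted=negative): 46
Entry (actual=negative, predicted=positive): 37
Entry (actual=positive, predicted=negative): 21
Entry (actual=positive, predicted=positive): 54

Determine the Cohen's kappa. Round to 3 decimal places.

0.271

Observed agreement pₒ = trace/N = 100/158 = 0.6329
Expected agreement pₑ = Σ (rowᵢ·colᵢ)/N² = (83·67 + 75·91)/158² = 0.4962
κ = (pₒ − pₑ)/(1 − pₑ) = (0.6329 − 0.4962)/(1 − 0.4962) = 0.271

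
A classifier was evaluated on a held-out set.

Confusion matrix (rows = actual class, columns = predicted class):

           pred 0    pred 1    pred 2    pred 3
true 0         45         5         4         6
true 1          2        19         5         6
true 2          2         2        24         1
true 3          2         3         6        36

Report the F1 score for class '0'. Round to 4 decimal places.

0.8108

F1 score = 2·TP/(2·TP+FP+FN).
0: TP=45, FP=2+2+2=6, FN=5+4+6=15 → 90/111 = 0.81081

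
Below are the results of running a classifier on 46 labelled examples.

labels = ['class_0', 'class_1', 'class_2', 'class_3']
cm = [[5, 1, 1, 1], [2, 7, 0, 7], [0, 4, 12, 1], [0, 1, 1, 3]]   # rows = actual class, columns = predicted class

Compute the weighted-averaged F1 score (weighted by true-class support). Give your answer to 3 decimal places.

0.608

Per-class F1 score (2·TP/(2·TP+FP+FN)):
  class_0: TP=5, FP=2+0+0=2, FN=1+1+1=3 → 10/15 = 0.6667
  class_1: TP=7, FP=1+4+1=6, FN=2+0+7=9 → 14/29 = 0.4828
  class_2: TP=12, FP=1+0+1=2, FN=0+4+1=5 → 24/31 = 0.7742
  class_3: TP=3, FP=1+7+1=9, FN=0+1+1=2 → 6/17 = 0.3529
Weighted-F1 score = Σ (supportᵢ/N)·F1 scoreᵢ with N=46: (8/46)·0.6667 + (16/46)·0.4828 + (17/46)·0.7742 + (5/46)·0.3529 = 0.608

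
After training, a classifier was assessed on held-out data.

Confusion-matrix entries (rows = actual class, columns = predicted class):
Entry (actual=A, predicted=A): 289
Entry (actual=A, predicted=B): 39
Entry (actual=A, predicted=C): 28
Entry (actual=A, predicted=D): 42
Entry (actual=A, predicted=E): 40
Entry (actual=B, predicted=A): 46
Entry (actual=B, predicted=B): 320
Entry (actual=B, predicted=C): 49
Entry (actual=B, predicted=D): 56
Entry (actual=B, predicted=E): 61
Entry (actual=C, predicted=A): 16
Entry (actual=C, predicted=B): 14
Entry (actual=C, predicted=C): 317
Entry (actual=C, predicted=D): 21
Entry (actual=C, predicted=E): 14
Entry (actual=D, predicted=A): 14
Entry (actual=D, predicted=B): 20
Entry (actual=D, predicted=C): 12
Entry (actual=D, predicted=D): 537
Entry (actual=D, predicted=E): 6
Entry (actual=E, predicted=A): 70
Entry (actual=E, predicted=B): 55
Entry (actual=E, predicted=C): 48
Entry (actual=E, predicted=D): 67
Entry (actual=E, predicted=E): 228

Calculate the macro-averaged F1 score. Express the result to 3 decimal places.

Per-class F1 score (2·TP/(2·TP+FP+FN)):
  A: TP=289, FP=46+16+14+70=146, FN=39+28+42+40=149 → 578/873 = 0.6621
  B: TP=320, FP=39+14+20+55=128, FN=46+49+56+61=212 → 640/980 = 0.6531
  C: TP=317, FP=28+49+12+48=137, FN=16+14+21+14=65 → 634/836 = 0.7584
  D: TP=537, FP=42+56+21+67=186, FN=14+20+12+6=52 → 1074/1312 = 0.8186
  E: TP=228, FP=40+61+14+6=121, FN=70+55+48+67=240 → 456/817 = 0.5581
Macro-F1 score = mean = (0.6621 + 0.6531 + 0.7584 + 0.8186 + 0.5581) / 5 = 0.690

0.690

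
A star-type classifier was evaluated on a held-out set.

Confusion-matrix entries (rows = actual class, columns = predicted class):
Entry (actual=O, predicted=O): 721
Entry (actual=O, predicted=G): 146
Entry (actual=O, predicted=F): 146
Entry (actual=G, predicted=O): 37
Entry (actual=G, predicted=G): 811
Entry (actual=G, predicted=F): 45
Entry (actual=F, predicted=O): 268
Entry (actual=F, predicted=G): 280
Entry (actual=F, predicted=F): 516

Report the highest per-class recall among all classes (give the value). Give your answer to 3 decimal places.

0.908

Per-class recall (TP/(TP+FN)):
  O: TP=721, FN=146+146=292 → 721/1013 = 0.7117
  G: TP=811, FN=37+45=82 → 811/893 = 0.9082
  F: TP=516, FN=268+280=548 → 516/1064 = 0.4850
Highest is class 'G' with recall = 0.908.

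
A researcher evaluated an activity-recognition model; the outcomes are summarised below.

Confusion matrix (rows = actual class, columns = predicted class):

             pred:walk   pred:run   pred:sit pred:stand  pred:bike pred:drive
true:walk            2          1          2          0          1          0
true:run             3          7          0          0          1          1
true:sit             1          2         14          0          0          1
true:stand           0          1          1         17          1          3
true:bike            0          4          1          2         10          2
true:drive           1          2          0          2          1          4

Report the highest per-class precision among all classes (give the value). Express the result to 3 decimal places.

Per-class precision (TP/(TP+FP)):
  walk: TP=2, FP=3+1+0+0+1=5 → 2/7 = 0.2857
  run: TP=7, FP=1+2+1+4+2=10 → 7/17 = 0.4118
  sit: TP=14, FP=2+0+1+1+0=4 → 14/18 = 0.7778
  stand: TP=17, FP=0+0+0+2+2=4 → 17/21 = 0.8095
  bike: TP=10, FP=1+1+0+1+1=4 → 10/14 = 0.7143
  drive: TP=4, FP=0+1+1+3+2=7 → 4/11 = 0.3636
Highest is class 'stand' with precision = 0.810.

0.810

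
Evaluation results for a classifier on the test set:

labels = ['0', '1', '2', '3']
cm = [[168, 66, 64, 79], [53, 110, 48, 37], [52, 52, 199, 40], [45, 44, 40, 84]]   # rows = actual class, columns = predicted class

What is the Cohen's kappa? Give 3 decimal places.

0.293

Observed agreement pₒ = trace/N = 561/1181 = 0.4750
Expected agreement pₑ = Σ (rowᵢ·colᵢ)/N² = (377·318 + 248·272 + 343·351 + 213·240)/1181² = 0.2573
κ = (pₒ − pₑ)/(1 − pₑ) = (0.4750 − 0.2573)/(1 − 0.2573) = 0.293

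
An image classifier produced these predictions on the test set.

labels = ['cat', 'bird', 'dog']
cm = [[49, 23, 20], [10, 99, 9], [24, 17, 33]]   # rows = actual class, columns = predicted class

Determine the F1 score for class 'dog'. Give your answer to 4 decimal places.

0.4853

F1 score = 2·TP/(2·TP+FP+FN).
dog: TP=33, FP=20+9=29, FN=24+17=41 → 66/136 = 0.48529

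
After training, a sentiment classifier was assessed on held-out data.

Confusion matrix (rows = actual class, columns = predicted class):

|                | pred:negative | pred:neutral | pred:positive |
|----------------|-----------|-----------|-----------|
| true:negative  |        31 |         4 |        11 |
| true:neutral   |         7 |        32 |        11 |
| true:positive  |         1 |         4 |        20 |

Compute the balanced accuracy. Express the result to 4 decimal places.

0.7046

Balanced accuracy = mean of per-class recall.
  negative: recall = 31/46 = 0.67391
  neutral: recall = 32/50 = 0.64000
  positive: recall = 20/25 = 0.80000
Mean = (0.67391 + 0.64000 + 0.80000) / 3 = 0.7046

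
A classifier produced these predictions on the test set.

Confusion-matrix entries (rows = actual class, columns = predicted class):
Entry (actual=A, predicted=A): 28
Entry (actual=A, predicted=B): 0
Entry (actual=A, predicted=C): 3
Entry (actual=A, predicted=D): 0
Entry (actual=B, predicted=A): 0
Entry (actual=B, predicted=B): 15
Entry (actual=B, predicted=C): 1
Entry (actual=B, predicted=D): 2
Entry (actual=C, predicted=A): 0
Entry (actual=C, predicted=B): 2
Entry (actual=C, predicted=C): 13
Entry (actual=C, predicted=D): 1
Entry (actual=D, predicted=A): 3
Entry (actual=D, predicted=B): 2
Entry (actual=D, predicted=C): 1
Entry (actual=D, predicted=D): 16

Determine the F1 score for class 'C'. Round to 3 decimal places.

0.765

F1 score = 2·TP/(2·TP+FP+FN).
C: TP=13, FP=3+1+1=5, FN=0+2+1=3 → 26/34 = 0.7647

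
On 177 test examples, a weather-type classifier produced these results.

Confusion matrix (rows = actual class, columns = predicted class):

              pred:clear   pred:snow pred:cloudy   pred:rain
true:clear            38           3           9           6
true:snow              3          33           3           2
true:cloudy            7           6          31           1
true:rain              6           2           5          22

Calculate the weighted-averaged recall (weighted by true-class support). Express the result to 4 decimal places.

0.7006

Per-class recall (TP/(TP+FN)):
  clear: TP=38, FN=3+9+6=18 → 38/56 = 0.67857
  snow: TP=33, FN=3+3+2=8 → 33/41 = 0.80488
  cloudy: TP=31, FN=7+6+1=14 → 31/45 = 0.68889
  rain: TP=22, FN=6+2+5=13 → 22/35 = 0.62857
Weighted-recall = Σ (supportᵢ/N)·recallᵢ with N=177: (56/177)·0.67857 + (41/177)·0.80488 + (45/177)·0.68889 + (35/177)·0.62857 = 0.7006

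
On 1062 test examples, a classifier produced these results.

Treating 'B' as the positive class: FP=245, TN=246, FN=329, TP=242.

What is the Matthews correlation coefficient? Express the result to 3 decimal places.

MCC = (TP·TN − FP·FN) / √((TP+FP)(TP+FN)(TN+FP)(TN+FN))
Numerator = 242·246 − 245·329 = -21073
Denominator = √(487·571·491·575) = √78508089025 = 280192.9496
MCC = -21073 / 280192.9496 = -0.075

-0.075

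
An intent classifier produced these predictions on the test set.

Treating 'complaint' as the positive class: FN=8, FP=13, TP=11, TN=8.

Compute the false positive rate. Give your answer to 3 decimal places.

0.619

FPR = FP/(FP+TN) = 13/(13+8) = 0.619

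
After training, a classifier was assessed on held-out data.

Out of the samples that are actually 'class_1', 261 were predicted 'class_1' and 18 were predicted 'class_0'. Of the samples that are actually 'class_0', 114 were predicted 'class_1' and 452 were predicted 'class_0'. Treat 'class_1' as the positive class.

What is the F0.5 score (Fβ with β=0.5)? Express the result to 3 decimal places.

0.734

Fβ = (1+β²)·TP / ((1+β²)·TP + β²·FN + FP), with β²=1/4
= 1.25·261 / (1.25·261 + 0.25·18 + 114) = 0.734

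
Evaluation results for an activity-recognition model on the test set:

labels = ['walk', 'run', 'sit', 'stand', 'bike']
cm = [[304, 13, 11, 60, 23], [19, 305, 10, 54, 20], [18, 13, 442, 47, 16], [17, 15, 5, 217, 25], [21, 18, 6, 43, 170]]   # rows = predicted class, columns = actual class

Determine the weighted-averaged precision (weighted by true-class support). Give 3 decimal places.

Per-class precision (TP/(TP+FP)):
  walk: TP=304, FP=13+11+60+23=107 → 304/411 = 0.7397
  run: TP=305, FP=19+10+54+20=103 → 305/408 = 0.7475
  sit: TP=442, FP=18+13+47+16=94 → 442/536 = 0.8246
  stand: TP=217, FP=17+15+5+25=62 → 217/279 = 0.7778
  bike: TP=170, FP=21+18+6+43=88 → 170/258 = 0.6589
Weighted-precision = Σ (supportᵢ/N)·precisionᵢ with N=1892: (379/1892)·0.7397 + (364/1892)·0.7475 + (474/1892)·0.8246 + (421/1892)·0.7778 + (254/1892)·0.6589 = 0.760

0.760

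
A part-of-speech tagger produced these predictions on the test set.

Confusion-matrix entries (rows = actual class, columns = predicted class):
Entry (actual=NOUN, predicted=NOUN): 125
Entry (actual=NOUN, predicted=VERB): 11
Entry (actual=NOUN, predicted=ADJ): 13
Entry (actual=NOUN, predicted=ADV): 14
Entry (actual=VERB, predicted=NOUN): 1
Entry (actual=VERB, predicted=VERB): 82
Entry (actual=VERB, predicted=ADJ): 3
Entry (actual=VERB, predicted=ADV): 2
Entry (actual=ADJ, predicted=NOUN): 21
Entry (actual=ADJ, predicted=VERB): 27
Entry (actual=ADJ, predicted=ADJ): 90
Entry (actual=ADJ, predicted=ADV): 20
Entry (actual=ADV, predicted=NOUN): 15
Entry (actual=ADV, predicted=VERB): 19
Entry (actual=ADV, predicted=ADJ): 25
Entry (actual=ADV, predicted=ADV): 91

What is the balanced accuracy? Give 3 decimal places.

0.719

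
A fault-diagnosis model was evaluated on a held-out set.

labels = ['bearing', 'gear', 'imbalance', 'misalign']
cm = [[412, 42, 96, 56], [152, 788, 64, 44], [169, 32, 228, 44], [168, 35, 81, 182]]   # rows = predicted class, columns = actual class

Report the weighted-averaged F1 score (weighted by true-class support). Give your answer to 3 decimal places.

Per-class F1 score (2·TP/(2·TP+FP+FN)):
  bearing: TP=412, FP=42+96+56=194, FN=152+169+168=489 → 824/1507 = 0.5468
  gear: TP=788, FP=152+64+44=260, FN=42+32+35=109 → 1576/1945 = 0.8103
  imbalance: TP=228, FP=169+32+44=245, FN=96+64+81=241 → 456/942 = 0.4841
  misalign: TP=182, FP=168+35+81=284, FN=56+44+44=144 → 364/792 = 0.4596
Weighted-F1 score = Σ (supportᵢ/N)·F1 scoreᵢ with N=2593: (901/2593)·0.5468 + (897/2593)·0.8103 + (469/2593)·0.4841 + (326/2593)·0.4596 = 0.616

0.616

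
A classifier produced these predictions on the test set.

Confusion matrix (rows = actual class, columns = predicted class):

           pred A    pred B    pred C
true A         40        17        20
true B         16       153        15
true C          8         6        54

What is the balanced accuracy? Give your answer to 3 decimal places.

Balanced accuracy = mean of per-class recall.
  A: recall = 40/77 = 0.5195
  B: recall = 153/184 = 0.8315
  C: recall = 54/68 = 0.7941
Mean = (0.5195 + 0.8315 + 0.7941) / 3 = 0.715

0.715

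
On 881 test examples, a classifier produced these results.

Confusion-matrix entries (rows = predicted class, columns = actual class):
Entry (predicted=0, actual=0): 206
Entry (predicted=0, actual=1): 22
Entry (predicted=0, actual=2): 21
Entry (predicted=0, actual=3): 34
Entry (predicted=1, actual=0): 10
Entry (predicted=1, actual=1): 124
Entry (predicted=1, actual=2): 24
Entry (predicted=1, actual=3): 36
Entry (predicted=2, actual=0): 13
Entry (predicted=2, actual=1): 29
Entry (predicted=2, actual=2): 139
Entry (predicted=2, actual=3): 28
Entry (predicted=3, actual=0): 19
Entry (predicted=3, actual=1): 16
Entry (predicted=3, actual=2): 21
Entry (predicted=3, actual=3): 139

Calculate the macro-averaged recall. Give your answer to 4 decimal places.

0.6861

Per-class recall (TP/(TP+FN)):
  0: TP=206, FN=10+13+19=42 → 206/248 = 0.83065
  1: TP=124, FN=22+29+16=67 → 124/191 = 0.64921
  2: TP=139, FN=21+24+21=66 → 139/205 = 0.67805
  3: TP=139, FN=34+36+28=98 → 139/237 = 0.58650
Macro-recall = mean = (0.83065 + 0.64921 + 0.67805 + 0.58650) / 4 = 0.6861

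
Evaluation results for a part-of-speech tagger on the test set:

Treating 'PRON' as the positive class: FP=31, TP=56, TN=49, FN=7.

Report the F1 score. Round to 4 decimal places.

Precision = TP/(TP+FP) = 56/87 = 0.6437
Recall = TP/(TP+FN) = 56/63 = 0.8889
F1 = 2·TP/(2·TP+FP+FN) = 112/150 = 0.7467

0.7467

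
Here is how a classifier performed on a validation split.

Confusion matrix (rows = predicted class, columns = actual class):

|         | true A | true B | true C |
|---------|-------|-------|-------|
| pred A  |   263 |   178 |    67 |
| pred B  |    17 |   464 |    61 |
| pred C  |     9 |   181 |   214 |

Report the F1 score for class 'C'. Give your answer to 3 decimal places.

Take TP from the diagonal, FP from the rest of the 'C' prediction marginal, FN from the rest of the 'C' actual marginal.
F1 score = 2·TP/(2·TP+FP+FN).
C: TP=214, FP=9+181=190, FN=67+61=128 → 428/746 = 0.5737

0.574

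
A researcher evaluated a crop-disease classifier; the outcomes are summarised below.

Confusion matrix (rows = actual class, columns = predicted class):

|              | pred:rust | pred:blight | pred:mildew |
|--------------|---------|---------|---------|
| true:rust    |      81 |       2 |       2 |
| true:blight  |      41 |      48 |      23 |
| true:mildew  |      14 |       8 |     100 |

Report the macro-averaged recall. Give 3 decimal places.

0.734

Per-class recall (TP/(TP+FN)):
  rust: TP=81, FN=2+2=4 → 81/85 = 0.9529
  blight: TP=48, FN=41+23=64 → 48/112 = 0.4286
  mildew: TP=100, FN=14+8=22 → 100/122 = 0.8197
Macro-recall = mean = (0.9529 + 0.4286 + 0.8197) / 3 = 0.734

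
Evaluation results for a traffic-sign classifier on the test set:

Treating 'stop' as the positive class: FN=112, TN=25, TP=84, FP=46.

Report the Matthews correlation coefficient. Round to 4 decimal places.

MCC = (TP·TN − FP·FN) / √((TP+FP)(TP+FN)(TN+FP)(TN+FN))
Numerator = 84·25 − 46·112 = -3052
Denominator = √(130·196·71·137) = √247843960 = 15743.0607
MCC = -3052 / 15743.0607 = -0.1939

-0.1939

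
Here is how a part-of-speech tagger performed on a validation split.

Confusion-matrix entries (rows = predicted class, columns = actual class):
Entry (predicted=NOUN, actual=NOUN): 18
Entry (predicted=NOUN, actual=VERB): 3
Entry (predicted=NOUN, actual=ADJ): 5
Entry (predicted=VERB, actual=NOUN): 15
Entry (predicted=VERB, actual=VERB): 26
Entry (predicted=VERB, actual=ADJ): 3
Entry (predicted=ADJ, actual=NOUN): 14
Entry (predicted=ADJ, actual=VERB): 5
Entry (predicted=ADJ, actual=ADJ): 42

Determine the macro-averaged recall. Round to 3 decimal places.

0.663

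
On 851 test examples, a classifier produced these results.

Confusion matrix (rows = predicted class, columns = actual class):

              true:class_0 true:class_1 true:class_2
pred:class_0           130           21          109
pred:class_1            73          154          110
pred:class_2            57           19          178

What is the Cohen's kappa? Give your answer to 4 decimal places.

0.3249

Observed agreement pₒ = trace/N = 462/851 = 0.54289
Expected agreement pₑ = Σ (rowᵢ·colᵢ)/N² = (260·260 + 194·337 + 397·254)/851² = 0.32286
κ = (pₒ − pₑ)/(1 − pₑ) = (0.54289 − 0.32286)/(1 − 0.32286) = 0.3249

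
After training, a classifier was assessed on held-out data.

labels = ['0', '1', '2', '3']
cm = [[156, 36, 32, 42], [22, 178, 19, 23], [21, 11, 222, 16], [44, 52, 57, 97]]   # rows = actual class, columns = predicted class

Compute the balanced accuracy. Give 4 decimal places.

0.6331

Balanced accuracy = mean of per-class recall.
  0: recall = 156/266 = 0.58647
  1: recall = 178/242 = 0.73554
  2: recall = 222/270 = 0.82222
  3: recall = 97/250 = 0.38800
Mean = (0.58647 + 0.73554 + 0.82222 + 0.38800) / 4 = 0.6331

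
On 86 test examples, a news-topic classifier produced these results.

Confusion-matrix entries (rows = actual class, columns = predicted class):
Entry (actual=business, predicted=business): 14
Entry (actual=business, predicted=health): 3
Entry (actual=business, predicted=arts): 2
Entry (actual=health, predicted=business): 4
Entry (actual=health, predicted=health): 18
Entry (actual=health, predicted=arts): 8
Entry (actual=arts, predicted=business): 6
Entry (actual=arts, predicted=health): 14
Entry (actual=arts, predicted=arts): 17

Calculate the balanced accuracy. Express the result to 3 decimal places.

Balanced accuracy = mean of per-class recall.
  business: recall = 14/19 = 0.7368
  health: recall = 18/30 = 0.6000
  arts: recall = 17/37 = 0.4595
Mean = (0.7368 + 0.6000 + 0.4595) / 3 = 0.599

0.599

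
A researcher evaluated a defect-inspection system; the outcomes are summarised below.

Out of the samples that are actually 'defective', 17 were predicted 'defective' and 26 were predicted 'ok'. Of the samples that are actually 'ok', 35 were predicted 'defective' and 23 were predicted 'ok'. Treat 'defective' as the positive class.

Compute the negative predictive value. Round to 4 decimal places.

NPV = TN/(TN+FN) = 23/(23+26) = 0.4694

0.4694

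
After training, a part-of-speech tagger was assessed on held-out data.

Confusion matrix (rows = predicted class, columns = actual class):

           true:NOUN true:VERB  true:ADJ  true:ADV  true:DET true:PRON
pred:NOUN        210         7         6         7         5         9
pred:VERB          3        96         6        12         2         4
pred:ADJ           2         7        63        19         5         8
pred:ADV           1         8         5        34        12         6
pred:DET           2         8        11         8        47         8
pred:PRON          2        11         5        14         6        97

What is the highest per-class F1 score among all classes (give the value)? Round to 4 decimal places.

Per-class F1 score (2·TP/(2·TP+FP+FN)):
  NOUN: TP=210, FP=7+6+7+5+9=34, FN=3+2+1+2+2=10 → 420/464 = 0.90517
  VERB: TP=96, FP=3+6+12+2+4=27, FN=7+7+8+8+11=41 → 192/260 = 0.73846
  ADJ: TP=63, FP=2+7+19+5+8=41, FN=6+6+5+11+5=33 → 126/200 = 0.63000
  ADV: TP=34, FP=1+8+5+12+6=32, FN=7+12+19+8+14=60 → 68/160 = 0.42500
  DET: TP=47, FP=2+8+11+8+8=37, FN=5+2+5+12+6=30 → 94/161 = 0.58385
  PRON: TP=97, FP=2+11+5+14+6=38, FN=9+4+8+6+8=35 → 194/267 = 0.72659
Highest is class 'NOUN' with F1 score = 0.9052.

0.9052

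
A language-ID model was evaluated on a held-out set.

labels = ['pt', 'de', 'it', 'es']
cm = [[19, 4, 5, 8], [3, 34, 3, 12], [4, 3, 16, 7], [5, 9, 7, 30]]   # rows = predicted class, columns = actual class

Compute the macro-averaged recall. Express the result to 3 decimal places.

0.584

Per-class recall (TP/(TP+FN)):
  pt: TP=19, FN=3+4+5=12 → 19/31 = 0.6129
  de: TP=34, FN=4+3+9=16 → 34/50 = 0.6800
  it: TP=16, FN=5+3+7=15 → 16/31 = 0.5161
  es: TP=30, FN=8+12+7=27 → 30/57 = 0.5263
Macro-recall = mean = (0.6129 + 0.6800 + 0.5161 + 0.5263) / 4 = 0.584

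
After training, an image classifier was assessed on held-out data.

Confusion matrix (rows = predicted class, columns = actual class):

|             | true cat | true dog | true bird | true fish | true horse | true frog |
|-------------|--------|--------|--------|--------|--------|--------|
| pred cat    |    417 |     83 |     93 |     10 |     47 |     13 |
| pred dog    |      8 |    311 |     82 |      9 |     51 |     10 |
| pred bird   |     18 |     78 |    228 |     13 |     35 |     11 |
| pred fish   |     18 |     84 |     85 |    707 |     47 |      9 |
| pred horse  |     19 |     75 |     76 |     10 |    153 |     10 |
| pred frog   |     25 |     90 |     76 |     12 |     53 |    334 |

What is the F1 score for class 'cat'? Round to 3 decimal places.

0.714

Treat 'cat' as positive and all other classes as negative.
F1 score = 2·TP/(2·TP+FP+FN).
cat: TP=417, FP=83+93+10+47+13=246, FN=8+18+18+19+25=88 → 834/1168 = 0.7140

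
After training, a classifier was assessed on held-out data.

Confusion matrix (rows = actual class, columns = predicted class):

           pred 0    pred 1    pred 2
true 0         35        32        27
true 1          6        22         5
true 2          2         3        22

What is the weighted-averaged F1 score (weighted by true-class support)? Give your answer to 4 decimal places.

Per-class F1 score (2·TP/(2·TP+FP+FN)):
  0: TP=35, FP=6+2=8, FN=32+27=59 → 70/137 = 0.51095
  1: TP=22, FP=32+3=35, FN=6+5=11 → 44/90 = 0.48889
  2: TP=22, FP=27+5=32, FN=2+3=5 → 44/81 = 0.54321
Weighted-F1 score = Σ (supportᵢ/N)·F1 scoreᵢ with N=154: (94/154)·0.51095 + (33/154)·0.48889 + (27/154)·0.54321 = 0.5119

0.5119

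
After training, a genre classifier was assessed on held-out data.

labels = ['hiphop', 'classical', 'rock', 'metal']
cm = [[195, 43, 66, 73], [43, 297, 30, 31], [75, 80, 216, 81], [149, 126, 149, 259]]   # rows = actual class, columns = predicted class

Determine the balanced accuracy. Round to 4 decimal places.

0.5287

Balanced accuracy = mean of per-class recall.
  hiphop: recall = 195/377 = 0.51724
  classical: recall = 297/401 = 0.74065
  rock: recall = 216/452 = 0.47788
  metal: recall = 259/683 = 0.37921
Mean = (0.51724 + 0.74065 + 0.47788 + 0.37921) / 4 = 0.5287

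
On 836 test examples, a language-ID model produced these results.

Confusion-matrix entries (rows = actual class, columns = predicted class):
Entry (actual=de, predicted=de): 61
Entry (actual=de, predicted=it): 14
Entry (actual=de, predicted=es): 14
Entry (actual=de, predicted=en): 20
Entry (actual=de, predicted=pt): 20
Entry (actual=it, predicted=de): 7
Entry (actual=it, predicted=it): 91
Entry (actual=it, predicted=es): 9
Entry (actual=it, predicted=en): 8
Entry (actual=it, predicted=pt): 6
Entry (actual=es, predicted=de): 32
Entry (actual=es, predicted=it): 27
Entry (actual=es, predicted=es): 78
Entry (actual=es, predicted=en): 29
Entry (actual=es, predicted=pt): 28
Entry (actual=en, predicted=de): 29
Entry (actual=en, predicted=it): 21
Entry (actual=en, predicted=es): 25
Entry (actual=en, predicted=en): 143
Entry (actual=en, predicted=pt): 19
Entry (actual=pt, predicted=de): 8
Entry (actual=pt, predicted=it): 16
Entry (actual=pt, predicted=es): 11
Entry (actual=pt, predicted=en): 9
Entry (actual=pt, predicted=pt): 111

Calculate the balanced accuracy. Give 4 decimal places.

0.5893

Balanced accuracy = mean of per-class recall.
  de: recall = 61/129 = 0.47287
  it: recall = 91/121 = 0.75207
  es: recall = 78/194 = 0.40206
  en: recall = 143/237 = 0.60338
  pt: recall = 111/155 = 0.71613
Mean = (0.47287 + 0.75207 + 0.40206 + 0.60338 + 0.71613) / 5 = 0.5893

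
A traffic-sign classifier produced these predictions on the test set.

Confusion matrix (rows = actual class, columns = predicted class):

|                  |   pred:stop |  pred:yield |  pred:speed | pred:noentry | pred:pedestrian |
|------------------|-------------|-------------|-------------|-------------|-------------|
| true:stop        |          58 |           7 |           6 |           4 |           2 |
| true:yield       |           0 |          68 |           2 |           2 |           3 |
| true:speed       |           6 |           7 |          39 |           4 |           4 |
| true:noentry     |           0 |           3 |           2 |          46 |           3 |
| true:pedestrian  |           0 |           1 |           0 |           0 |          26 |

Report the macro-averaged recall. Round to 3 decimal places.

0.825

Per-class recall (TP/(TP+FN)):
  stop: TP=58, FN=7+6+4+2=19 → 58/77 = 0.7532
  yield: TP=68, FN=0+2+2+3=7 → 68/75 = 0.9067
  speed: TP=39, FN=6+7+4+4=21 → 39/60 = 0.6500
  noentry: TP=46, FN=0+3+2+3=8 → 46/54 = 0.8519
  pedestrian: TP=26, FN=0+1+0+0=1 → 26/27 = 0.9630
Macro-recall = mean = (0.7532 + 0.9067 + 0.6500 + 0.8519 + 0.9630) / 5 = 0.825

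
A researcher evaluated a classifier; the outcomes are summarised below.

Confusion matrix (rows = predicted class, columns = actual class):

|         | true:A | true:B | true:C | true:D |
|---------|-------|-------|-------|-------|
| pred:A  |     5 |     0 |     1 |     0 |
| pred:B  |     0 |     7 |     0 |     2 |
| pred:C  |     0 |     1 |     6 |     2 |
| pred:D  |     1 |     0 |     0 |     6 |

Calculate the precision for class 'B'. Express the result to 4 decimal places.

0.7778

precision = TP/(TP+FP).
B: TP=7, FP=0+0+2=2 → 7/9 = 0.77778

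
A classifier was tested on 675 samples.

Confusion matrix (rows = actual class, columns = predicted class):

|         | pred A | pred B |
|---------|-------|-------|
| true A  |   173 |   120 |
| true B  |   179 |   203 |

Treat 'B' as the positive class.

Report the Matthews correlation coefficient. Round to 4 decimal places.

0.1209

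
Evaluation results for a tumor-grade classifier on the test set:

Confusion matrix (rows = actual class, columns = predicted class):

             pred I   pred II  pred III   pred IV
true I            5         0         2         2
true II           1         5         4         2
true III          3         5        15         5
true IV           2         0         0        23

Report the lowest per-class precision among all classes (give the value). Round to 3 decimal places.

Per-class precision (TP/(TP+FP)):
  I: TP=5, FP=1+3+2=6 → 5/11 = 0.4545
  II: TP=5, FP=0+5+0=5 → 5/10 = 0.5000
  III: TP=15, FP=2+4+0=6 → 15/21 = 0.7143
  IV: TP=23, FP=2+2+5=9 → 23/32 = 0.7188
Lowest is class 'I' with precision = 0.455.

0.455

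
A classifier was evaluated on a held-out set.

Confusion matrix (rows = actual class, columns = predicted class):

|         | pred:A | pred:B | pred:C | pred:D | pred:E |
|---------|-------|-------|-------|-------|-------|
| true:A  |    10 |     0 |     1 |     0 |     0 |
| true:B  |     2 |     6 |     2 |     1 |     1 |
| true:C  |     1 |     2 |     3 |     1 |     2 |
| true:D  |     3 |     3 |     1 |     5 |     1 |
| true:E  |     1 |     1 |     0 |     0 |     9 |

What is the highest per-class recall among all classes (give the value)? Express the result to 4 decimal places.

Per-class recall (TP/(TP+FN)):
  A: TP=10, FN=0+1+0+0=1 → 10/11 = 0.90909
  B: TP=6, FN=2+2+1+1=6 → 6/12 = 0.50000
  C: TP=3, FN=1+2+1+2=6 → 3/9 = 0.33333
  D: TP=5, FN=3+3+1+1=8 → 5/13 = 0.38462
  E: TP=9, FN=1+1+0+0=2 → 9/11 = 0.81818
Highest is class 'A' with recall = 0.9091.

0.9091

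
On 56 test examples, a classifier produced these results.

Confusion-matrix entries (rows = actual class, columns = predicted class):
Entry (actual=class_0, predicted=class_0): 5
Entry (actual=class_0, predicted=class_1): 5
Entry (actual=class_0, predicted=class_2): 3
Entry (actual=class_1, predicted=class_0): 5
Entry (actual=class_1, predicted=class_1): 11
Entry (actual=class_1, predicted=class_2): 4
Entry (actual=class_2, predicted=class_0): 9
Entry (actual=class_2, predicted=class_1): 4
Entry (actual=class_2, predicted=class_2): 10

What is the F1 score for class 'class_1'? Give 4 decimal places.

0.5500

Take TP from the diagonal, FP from the rest of the 'class_1' prediction marginal, FN from the rest of the 'class_1' actual marginal.
F1 score = 2·TP/(2·TP+FP+FN).
class_1: TP=11, FP=5+4=9, FN=5+4=9 → 22/40 = 0.55000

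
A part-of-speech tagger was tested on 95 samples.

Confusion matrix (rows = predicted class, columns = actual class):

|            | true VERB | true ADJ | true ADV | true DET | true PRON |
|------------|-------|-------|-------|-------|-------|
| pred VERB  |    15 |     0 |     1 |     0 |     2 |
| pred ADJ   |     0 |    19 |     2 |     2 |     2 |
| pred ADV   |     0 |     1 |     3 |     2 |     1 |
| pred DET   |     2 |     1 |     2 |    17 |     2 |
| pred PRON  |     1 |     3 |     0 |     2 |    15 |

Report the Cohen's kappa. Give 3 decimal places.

Observed agreement pₒ = trace/N = 69/95 = 0.7263
Expected agreement pₑ = Σ (rowᵢ·colᵢ)/N² = (18·18 + 24·25 + 8·7 + 23·24 + 22·21)/95² = 0.2209
κ = (pₒ − pₑ)/(1 − pₑ) = (0.7263 − 0.2209)/(1 − 0.2209) = 0.649

0.649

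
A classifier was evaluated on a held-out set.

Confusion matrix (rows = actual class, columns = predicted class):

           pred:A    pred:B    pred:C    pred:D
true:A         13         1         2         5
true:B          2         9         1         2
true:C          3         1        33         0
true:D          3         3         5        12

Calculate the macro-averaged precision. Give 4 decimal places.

Per-class precision (TP/(TP+FP)):
  A: TP=13, FP=2+3+3=8 → 13/21 = 0.61905
  B: TP=9, FP=1+1+3=5 → 9/14 = 0.64286
  C: TP=33, FP=2+1+5=8 → 33/41 = 0.80488
  D: TP=12, FP=5+2+0=7 → 12/19 = 0.63158
Macro-precision = mean = (0.61905 + 0.64286 + 0.80488 + 0.63158) / 4 = 0.6746

0.6746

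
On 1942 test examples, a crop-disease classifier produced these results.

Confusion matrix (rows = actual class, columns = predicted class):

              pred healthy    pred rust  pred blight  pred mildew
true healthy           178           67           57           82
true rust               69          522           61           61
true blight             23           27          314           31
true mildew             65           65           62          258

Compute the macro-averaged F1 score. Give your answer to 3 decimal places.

Per-class F1 score (2·TP/(2·TP+FP+FN)):
  healthy: TP=178, FP=69+23+65=157, FN=67+57+82=206 → 356/719 = 0.4951
  rust: TP=522, FP=67+27+65=159, FN=69+61+61=191 → 1044/1394 = 0.7489
  blight: TP=314, FP=57+61+62=180, FN=23+27+31=81 → 628/889 = 0.7064
  mildew: TP=258, FP=82+61+31=174, FN=65+65+62=192 → 516/882 = 0.5850
Macro-F1 score = mean = (0.4951 + 0.7489 + 0.7064 + 0.5850) / 4 = 0.634

0.634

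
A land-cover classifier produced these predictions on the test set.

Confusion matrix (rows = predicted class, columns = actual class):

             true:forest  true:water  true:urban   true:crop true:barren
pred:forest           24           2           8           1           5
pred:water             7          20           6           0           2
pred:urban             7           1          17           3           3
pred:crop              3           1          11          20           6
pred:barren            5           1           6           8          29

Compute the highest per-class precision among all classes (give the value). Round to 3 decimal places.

Per-class precision (TP/(TP+FP)):
  forest: TP=24, FP=2+8+1+5=16 → 24/40 = 0.6000
  water: TP=20, FP=7+6+0+2=15 → 20/35 = 0.5714
  urban: TP=17, FP=7+1+3+3=14 → 17/31 = 0.5484
  crop: TP=20, FP=3+1+11+6=21 → 20/41 = 0.4878
  barren: TP=29, FP=5+1+6+8=20 → 29/49 = 0.5918
Highest is class 'forest' with precision = 0.600.

0.600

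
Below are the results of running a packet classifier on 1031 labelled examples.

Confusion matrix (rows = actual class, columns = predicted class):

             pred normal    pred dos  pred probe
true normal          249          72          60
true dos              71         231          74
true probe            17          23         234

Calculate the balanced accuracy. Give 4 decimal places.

Balanced accuracy = mean of per-class recall.
  normal: recall = 249/381 = 0.65354
  dos: recall = 231/376 = 0.61436
  probe: recall = 234/274 = 0.85401
Mean = (0.65354 + 0.61436 + 0.85401) / 3 = 0.7073

0.7073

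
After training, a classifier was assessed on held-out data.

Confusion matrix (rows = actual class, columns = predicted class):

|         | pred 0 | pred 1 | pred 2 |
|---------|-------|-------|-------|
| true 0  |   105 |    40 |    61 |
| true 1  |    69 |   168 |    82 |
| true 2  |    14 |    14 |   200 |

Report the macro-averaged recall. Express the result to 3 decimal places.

Per-class recall (TP/(TP+FN)):
  0: TP=105, FN=40+61=101 → 105/206 = 0.5097
  1: TP=168, FN=69+82=151 → 168/319 = 0.5266
  2: TP=200, FN=14+14=28 → 200/228 = 0.8772
Macro-recall = mean = (0.5097 + 0.5266 + 0.8772) / 3 = 0.638

0.638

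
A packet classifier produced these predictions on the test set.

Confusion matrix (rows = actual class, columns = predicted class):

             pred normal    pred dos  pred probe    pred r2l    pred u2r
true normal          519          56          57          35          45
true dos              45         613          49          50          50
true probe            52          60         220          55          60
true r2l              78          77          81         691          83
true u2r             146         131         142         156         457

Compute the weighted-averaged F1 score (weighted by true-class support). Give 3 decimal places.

0.620

Per-class F1 score (2·TP/(2·TP+FP+FN)):
  normal: TP=519, FP=45+52+78+146=321, FN=56+57+35+45=193 → 1038/1552 = 0.6688
  dos: TP=613, FP=56+60+77+131=324, FN=45+49+50+50=194 → 1226/1744 = 0.7030
  probe: TP=220, FP=57+49+81+142=329, FN=52+60+55+60=227 → 440/996 = 0.4418
  r2l: TP=691, FP=35+50+55+156=296, FN=78+77+81+83=319 → 1382/1997 = 0.6920
  u2r: TP=457, FP=45+50+60+83=238, FN=146+131+142+156=575 → 914/1727 = 0.5292
Weighted-F1 score = Σ (supportᵢ/N)·F1 scoreᵢ with N=4008: (712/4008)·0.6688 + (807/4008)·0.7030 + (447/4008)·0.4418 + (1010/4008)·0.6920 + (1032/4008)·0.5292 = 0.620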